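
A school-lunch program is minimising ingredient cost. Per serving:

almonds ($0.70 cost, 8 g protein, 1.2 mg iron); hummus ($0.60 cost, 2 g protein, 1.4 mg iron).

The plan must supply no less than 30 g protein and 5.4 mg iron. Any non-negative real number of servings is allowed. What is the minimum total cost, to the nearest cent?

$2.97

almonds only: max(30/8, 5.4/1.2) = 4.5 servings → $3.15.
hummus only: max(30/2, 5.4/1.4) = 15 servings → $9.00.
almonds + hummus with both tight: 3.545 servings and 0.8182 servings → $2.97.
The minimum over all feasible corners is $2.97.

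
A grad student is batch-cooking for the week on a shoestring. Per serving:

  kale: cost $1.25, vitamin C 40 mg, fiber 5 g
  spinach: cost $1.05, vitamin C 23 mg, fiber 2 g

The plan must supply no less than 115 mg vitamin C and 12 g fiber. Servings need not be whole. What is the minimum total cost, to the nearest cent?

Minimising a linear cost over {vitamin C ≥ 115, fiber ≥ 12, servings ≥ 0} — the optimum is at a vertex, using one or two foods.
kale only: max(115/40, 12/5) = 2.875 servings → $3.59.
spinach only: max(115/23, 12/2) = 6 servings → $6.30.
kale + spinach with both tight: 1.314 servings and 2.714 servings → $4.49.
So the least-cost plan costs $3.59.

$3.59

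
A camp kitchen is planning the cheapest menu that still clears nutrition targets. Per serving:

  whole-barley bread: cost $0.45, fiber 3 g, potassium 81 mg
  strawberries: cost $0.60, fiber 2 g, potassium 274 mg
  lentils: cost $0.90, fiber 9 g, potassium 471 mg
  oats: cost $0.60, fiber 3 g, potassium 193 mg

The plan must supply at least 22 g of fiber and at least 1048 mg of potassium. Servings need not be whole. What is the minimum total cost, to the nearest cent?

$2.20

The cheapest plan sits at a corner of the feasible region — with two constraints it uses at most two foods.
whole-barley bread only: max(22/3, 1048/81) = 12.94 servings → $5.82.
strawberries only: max(22/2, 1048/274) = 11 servings → $6.60.
lentils only: max(22/9, 1048/471) = 2.444 servings → $2.20.
oats only: max(22/3, 1048/193) = 7.333 servings → $4.40.
whole-barley bread + strawberries with both tight: 5.958 servings and 2.064 servings → $3.92.
whole-barley bread + lentils with both tight: 1.36 servings and 1.991 servings → $2.40.
whole-barley bread + oats with both tight: 3.28 servings and 4.054 servings → $3.91.
strawberries + lentils: intersection lies outside the first quadrant.
strawberries + oats with both targets exact would need a negative amount; discard.
lentils + oats with both targets exact would need a negative amount; discard.
The minimum over all feasible corners is $2.20.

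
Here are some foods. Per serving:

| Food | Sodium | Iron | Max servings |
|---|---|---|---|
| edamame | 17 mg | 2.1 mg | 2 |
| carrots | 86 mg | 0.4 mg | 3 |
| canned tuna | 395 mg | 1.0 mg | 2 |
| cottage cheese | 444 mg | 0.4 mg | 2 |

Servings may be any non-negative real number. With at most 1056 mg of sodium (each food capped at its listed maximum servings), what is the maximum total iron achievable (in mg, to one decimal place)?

7.3 mg

Iron per mg sodium: edamame 0.1235, carrots 0.004651, canned tuna 0.002532, cottage cheese 0.0009009.
Take 2 servings of edamame: uses 34 mg sodium, +4.2 mg iron (running total 4.2 mg).
Take 3 servings of carrots: uses 258 mg sodium, +1.2 mg iron (running total 5.4 mg).
Take 1.934 servings of canned tuna: uses 764 mg sodium, +1.9 mg iron (running total 7.3 mg).
Filling greedily by iron-per-mg sodium is optimal for one linear limit, giving 7.3 mg.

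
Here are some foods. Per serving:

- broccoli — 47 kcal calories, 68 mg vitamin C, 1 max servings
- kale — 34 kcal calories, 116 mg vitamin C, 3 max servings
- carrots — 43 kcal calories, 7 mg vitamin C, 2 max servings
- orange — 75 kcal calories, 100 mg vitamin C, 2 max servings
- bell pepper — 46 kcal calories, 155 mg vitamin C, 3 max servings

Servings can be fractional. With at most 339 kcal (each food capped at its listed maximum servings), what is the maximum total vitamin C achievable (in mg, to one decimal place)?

950.3 mg

Vitamin C per kcal: kale 3.412, bell pepper 3.37, broccoli 1.447, orange 1.333, carrots 0.1628.
Take 3 servings of kale: uses 102 kcal, +348.0 mg vitamin C (running total 348.0 mg).
Take 3 servings of bell pepper: uses 138 kcal, +465.0 mg vitamin C (running total 813.0 mg).
Take 1 serving of broccoli: uses 47 kcal, +68.0 mg vitamin C (running total 881.0 mg).
Take 0.6933 servings of orange: uses 52 kcal, +69.3 mg vitamin C (running total 950.3 mg).
Greedy by best ratio exhausts the calories allowance optimally: 950.3 mg.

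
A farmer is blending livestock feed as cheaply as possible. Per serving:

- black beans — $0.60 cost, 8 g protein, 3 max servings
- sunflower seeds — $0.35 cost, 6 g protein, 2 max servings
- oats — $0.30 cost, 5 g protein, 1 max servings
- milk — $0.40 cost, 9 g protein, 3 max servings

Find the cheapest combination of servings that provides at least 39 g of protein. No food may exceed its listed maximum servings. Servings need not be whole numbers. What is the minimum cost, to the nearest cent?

$1.90

Cost per g of protein: milk $0.0444, sunflower seeds $0.0583, oats $0.0600, black beans $0.0750.
Take 3 servings of milk: +27.0 g protein for $1.20 (total $1.20, still need 12.0 g).
Take 2 servings of sunflower seeds: +12.0 g protein for $0.70 (total $1.90, still need 0.0 g).
Filling from the cheapest source first is optimal under one linear minimum: $1.90.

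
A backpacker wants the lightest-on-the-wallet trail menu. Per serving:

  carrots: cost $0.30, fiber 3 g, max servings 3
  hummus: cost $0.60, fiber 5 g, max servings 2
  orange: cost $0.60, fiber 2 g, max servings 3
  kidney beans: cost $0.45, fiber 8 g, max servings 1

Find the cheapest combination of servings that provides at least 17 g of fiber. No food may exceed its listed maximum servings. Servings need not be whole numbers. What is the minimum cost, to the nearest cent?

$1.35

Cost per g of fiber: kidney beans $0.0563, carrots $0.1000, hummus $0.1200, orange $0.3000.
Take 1 serving of kidney beans: +8.0 g fiber for $0.45 (total $0.45, still need 9.0 g).
Take 3 servings of carrots: +9.0 g fiber for $0.90 (total $1.35, still need 0.0 g).
Filling from the cheapest source first is optimal under one linear minimum: $1.35.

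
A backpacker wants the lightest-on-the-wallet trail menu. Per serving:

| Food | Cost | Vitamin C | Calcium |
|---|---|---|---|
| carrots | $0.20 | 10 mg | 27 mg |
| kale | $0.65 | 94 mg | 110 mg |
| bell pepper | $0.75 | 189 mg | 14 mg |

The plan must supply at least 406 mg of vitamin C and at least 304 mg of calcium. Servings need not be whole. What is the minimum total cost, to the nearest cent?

$2.35

The cheapest plan sits at a corner of the feasible region — with two constraints it uses at most two foods.
carrots only: max(406/10, 304/27) = 40.6 servings → $8.12.
kale only: max(406/94, 304/110) = 4.319 servings → $2.81.
bell pepper only: max(406/189, 304/14) = 21.71 servings → $16.29.
carrots + kale: intersection lies outside the first quadrant.
carrots + bell pepper with both tight: 10.43 servings and 1.596 servings → $3.28.
kale + bell pepper with both tight: 2.659 servings and 0.8259 servings → $2.35.
So the least-cost plan costs $2.35.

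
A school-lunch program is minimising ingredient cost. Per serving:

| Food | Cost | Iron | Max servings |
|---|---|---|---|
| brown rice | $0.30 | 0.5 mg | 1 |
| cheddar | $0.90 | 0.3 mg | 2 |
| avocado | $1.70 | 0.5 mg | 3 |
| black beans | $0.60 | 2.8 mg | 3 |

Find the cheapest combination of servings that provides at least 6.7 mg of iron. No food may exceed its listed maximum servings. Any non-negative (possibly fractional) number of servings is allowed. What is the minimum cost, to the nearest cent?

$1.44

Cost per mg of iron: black beans $0.2143, brown rice $0.6000, cheddar $3.0000, avocado $3.4000.
Take 2.393 servings of black beans: +6.7 mg iron for $1.44 (total $1.44, still need 0.0 mg).
Filling from the cheapest source first is optimal under one linear minimum: $1.44.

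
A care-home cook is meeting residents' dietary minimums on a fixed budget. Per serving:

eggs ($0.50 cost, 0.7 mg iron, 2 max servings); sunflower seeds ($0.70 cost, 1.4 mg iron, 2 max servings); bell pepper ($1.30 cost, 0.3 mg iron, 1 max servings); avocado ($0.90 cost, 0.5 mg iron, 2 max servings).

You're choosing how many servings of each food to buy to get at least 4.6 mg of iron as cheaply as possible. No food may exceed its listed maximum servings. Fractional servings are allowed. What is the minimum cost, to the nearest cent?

$3.12

Cost per mg of iron: sunflower seeds $0.5000, eggs $0.7143, avocado $1.8000, bell pepper $4.3333.
Take 2 servings of sunflower seeds: +2.8 mg iron for $1.40 (total $1.40, still need 1.8 mg).
Take 2 servings of eggs: +1.4 mg iron for $1.00 (total $2.40, still need 0.4 mg).
Take 0.8 servings of avocado: +0.4 mg iron for $0.72 (total $3.12, still need 0.0 mg).
Greedy by cheapest-per-mg is optimal for a single linear constraint, so the minimum cost is $3.12.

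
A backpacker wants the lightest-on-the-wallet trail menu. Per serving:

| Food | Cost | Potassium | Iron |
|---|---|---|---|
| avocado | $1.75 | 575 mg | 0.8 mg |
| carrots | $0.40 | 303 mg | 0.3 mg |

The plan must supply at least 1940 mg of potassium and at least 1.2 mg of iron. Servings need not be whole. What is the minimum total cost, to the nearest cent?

$2.56

This is a tiny linear program; its minimum lies at a vertex of the feasible set. List the vertices and price them.
avocado only: max(1940/575, 1.2/0.8) = 3.374 servings → $5.90.
carrots only: max(1940/303, 1.2/0.3) = 6.403 servings → $2.56.
avocado + carrots: the both-tight solution has a negative serving — not a feasible corner.
So the least-cost plan costs $2.56.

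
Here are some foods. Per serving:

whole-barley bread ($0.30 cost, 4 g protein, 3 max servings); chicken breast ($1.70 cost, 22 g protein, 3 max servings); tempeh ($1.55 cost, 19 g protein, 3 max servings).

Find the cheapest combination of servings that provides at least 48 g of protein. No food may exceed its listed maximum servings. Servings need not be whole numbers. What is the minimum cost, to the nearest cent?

Cost per g of protein: whole-barley bread $0.0750, chicken breast $0.0773, tempeh $0.0816.
Take 3 servings of whole-barley bread: +12.0 g protein for $0.90 (total $0.90, still need 36.0 g).
Take 1.636 servings of chicken breast: +36.0 g protein for $2.78 (total $3.68, still need 0.0 g).
Greedy by cheapest-per-g is optimal for a single linear constraint, so the minimum cost is $3.68.

$3.68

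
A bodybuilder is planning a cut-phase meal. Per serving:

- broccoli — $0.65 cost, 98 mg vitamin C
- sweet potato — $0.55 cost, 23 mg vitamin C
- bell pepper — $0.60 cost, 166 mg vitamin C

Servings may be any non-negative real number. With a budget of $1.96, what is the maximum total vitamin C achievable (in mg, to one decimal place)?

542.3 mg

Vitamin C per dollar: bell pepper 276.7, broccoli 150.8, sweet potato 41.82.
With no serving limits, spend the whole cost allowance on bell pepper: $1.96 / $0.60 × 166 mg = 542.3 mg.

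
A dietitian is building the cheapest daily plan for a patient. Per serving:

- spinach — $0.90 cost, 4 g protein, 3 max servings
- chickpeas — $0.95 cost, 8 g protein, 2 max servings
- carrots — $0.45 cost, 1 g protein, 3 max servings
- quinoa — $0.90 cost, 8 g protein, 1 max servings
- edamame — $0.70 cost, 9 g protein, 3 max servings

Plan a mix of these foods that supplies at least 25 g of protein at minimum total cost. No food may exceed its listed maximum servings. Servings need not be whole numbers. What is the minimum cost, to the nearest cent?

$1.94

Cost per g of protein: edamame $0.0778, quinoa $0.1125, chickpeas $0.1187, spinach $0.2250, carrots $0.4500.
Take 2.778 servings of edamame: +25.0 g protein for $1.94 (total $1.94, still need 0.0 g).
Filling from the cheapest source first is optimal under one linear minimum: $1.94.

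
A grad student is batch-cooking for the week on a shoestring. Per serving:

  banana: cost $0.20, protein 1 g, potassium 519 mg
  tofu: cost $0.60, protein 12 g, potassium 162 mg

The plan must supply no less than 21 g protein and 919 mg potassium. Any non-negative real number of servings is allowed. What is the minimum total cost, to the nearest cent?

$1.24

At the optimum either one food covers both requirements or two foods hit both targets exactly; no other combination can be cheaper.
banana only: max(21/1, 919/519) = 21 servings → $4.20.
tofu only: max(21/12, 919/162) = 5.673 servings → $3.40.
banana + tofu with both tight: 1.257 servings and 1.645 servings → $1.24.
The minimum over all feasible corners is $1.24.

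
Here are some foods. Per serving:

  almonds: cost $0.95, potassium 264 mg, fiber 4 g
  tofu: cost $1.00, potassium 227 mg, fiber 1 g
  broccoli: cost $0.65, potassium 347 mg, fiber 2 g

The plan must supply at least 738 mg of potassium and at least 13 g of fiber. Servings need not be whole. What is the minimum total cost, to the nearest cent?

$3.09

This is a tiny linear program; its minimum lies at a vertex of the feasible set. List the vertices and price them.
almonds only: max(738/264, 13/4) = 3.25 servings → $3.09.
tofu only: max(738/227, 13/1) = 13 servings → $13.00.
broccoli only: max(738/347, 13/2) = 6.5 servings → $4.22.
almonds + tofu: intersection lies outside the first quadrant.
almonds + broccoli: the both-tight solution has a negative serving — not a feasible corner.
tofu + broccoli: the both-tight solution has a negative serving — not a feasible corner.
So the least-cost plan costs $3.09.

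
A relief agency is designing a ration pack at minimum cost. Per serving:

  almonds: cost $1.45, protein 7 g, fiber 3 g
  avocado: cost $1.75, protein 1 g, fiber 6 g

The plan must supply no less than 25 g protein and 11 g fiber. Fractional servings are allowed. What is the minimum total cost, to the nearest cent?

Minimising a linear cost over {protein ≥ 25, fiber ≥ 11, servings ≥ 0} — the optimum is at a vertex, using one or two foods.
almonds only: max(25/7, 11/3) = 3.667 servings → $5.32.
avocado only: max(25/1, 11/6) = 25 servings → $43.75.
almonds + avocado with both tight: 3.564 servings and 0.05128 servings → $5.26.
The minimum over all feasible corners is $5.26.

$5.26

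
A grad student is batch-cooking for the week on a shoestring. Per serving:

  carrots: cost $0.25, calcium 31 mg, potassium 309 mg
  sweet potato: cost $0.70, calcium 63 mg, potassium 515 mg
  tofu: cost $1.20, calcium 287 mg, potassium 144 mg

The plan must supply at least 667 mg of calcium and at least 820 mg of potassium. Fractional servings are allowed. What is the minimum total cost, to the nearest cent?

$2.99

carrots only: max(667/31, 820/309) = 21.52 servings → $5.38.
sweet potato only: max(667/63, 820/515) = 10.59 servings → $7.41.
tofu only: max(667/287, 820/144) = 5.694 servings → $6.83.
carrots + sweet potato: intersection lies outside the first quadrant.
carrots + tofu with both tight: 1.654 servings and 2.145 servings → $2.99.
sweet potato + tofu with both tight: 1.004 servings and 2.104 servings → $3.23.
So the least-cost plan costs $2.99.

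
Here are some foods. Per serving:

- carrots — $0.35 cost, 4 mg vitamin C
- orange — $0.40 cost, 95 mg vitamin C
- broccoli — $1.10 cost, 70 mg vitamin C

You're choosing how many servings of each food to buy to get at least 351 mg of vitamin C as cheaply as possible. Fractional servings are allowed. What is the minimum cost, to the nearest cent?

$1.48

Cost per mg of vitamin C: orange $0.0042, broccoli $0.0157, carrots $0.0875.
With no serving limits, use only orange: 351 mg / 95 mg = 3.695 servings × $0.40 = $1.48.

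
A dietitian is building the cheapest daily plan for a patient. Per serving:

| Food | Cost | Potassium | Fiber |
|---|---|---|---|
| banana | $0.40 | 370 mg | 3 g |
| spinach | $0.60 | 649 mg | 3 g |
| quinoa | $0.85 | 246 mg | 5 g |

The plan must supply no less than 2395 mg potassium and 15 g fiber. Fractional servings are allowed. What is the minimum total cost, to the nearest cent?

$2.39

With two linear requirements the optimum uses one or two foods; enumerate the corners.
banana only: max(2395/370, 15/3) = 6.473 servings → $2.59.
spinach only: max(2395/649, 15/3) = 5 servings → $3.00.
quinoa only: max(2395/246, 15/5) = 9.736 servings → $8.28.
banana + spinach with both tight: 3.047 servings and 1.953 servings → $2.39.
banana + quinoa: the both-tight solution has a negative serving — not a feasible corner.
spinach + quinoa with both tight: 3.305 servings and 1.017 servings → $2.85.
So the least-cost plan costs $2.39.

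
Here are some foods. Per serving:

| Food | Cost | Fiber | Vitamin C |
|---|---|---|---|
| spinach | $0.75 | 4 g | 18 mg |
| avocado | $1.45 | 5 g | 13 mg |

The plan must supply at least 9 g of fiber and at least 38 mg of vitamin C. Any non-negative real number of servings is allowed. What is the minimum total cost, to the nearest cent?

For a min-cost LP with two ≥-constraints, a basic feasible solution has at most two positive variables.
spinach only: max(9/4, 38/18) = 2.25 servings → $1.69.
avocado only: max(9/5, 38/13) = 2.923 servings → $4.24.
spinach + avocado with both tight: 1.921 servings and 0.2632 servings → $1.82.
Cheapest feasible corner: $1.69.

$1.69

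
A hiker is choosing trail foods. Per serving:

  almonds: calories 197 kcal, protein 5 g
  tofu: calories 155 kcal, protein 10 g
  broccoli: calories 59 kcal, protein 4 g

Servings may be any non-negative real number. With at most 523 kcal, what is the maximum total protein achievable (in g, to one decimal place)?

35.5 g

Protein per kcal: broccoli 0.0678, tofu 0.06452, almonds 0.02538.
With no serving limits, spend the whole calories allowance on broccoli: 523 kcal / 59 kcal × 4 g = 35.5 g.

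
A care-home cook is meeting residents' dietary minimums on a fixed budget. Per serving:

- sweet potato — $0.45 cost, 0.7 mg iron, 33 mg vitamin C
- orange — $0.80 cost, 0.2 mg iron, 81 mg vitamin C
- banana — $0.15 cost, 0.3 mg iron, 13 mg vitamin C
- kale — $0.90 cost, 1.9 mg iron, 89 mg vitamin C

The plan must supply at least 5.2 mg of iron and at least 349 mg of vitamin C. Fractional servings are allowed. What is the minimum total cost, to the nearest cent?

sweet potato only: max(5.2/0.7, 349/33) = 10.58 servings → $4.76.
orange only: max(5.2/0.2, 349/81) = 26 servings → $20.80.
banana only: max(5.2/0.3, 349/13) = 26.85 servings → $4.03.
kale only: max(5.2/1.9, 349/89) = 3.921 servings → $3.53.
sweet potato + orange with both tight: 7.014 servings and 1.451 servings → $4.32.
sweet potato + banana: intersection lies outside the first quadrant.
sweet potato + kale: intersection lies outside the first quadrant.
orange + banana with both tight: 1.71 servings and 16.19 servings → $3.80.
orange + kale with both tight: 1.472 servings and 2.582 servings → $3.50.
banana + kale: intersection lies outside the first quadrant.
Cheapest feasible corner: $3.50.

$3.50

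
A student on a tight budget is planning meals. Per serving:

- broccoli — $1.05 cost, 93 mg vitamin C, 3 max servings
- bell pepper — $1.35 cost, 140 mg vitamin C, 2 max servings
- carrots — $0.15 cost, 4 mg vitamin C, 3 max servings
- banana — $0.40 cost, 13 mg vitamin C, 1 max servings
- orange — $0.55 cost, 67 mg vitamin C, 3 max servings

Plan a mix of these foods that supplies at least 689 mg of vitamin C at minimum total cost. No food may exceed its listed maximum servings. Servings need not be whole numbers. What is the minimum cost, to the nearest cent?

$6.70

Cost per mg of vitamin C: orange $0.0082, bell pepper $0.0096, broccoli $0.0113, banana $0.0308, carrots $0.0375.
Take 3 servings of orange: +201.0 mg vitamin C for $1.65 (total $1.65, still need 488.0 mg).
Take 2 servings of bell pepper: +280.0 mg vitamin C for $2.70 (total $4.35, still need 208.0 mg).
Take 2.237 servings of broccoli: +208.0 mg vitamin C for $2.35 (total $6.70, still need 0.0 mg).
Greedy by cheapest-per-mg is optimal for a single linear constraint, so the minimum cost is $6.70.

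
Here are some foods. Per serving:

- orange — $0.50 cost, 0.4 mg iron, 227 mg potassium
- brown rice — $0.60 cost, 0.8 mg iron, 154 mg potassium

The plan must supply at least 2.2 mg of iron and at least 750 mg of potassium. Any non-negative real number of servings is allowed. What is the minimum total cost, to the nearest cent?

Check every corner: each single food scaled to meet both minima, and each pair solved so both constraints bind.
orange only: max(2.2/0.4, 750/227) = 5.5 servings → $2.75.
brown rice only: max(2.2/0.8, 750/154) = 4.87 servings → $2.92.
orange + brown rice with both tight: 2.177 servings and 1.662 servings → $2.09.
The minimum over all feasible corners is $2.09.

$2.09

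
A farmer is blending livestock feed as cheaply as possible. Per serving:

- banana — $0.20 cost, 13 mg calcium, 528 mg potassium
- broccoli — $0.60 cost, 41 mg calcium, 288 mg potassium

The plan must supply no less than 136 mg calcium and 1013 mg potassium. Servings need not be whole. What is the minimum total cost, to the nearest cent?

Two binding constraints pin down two serving amounts, so the optimal mix uses at most two foods. The candidates are each food alone (scaled to the tighter of calcium/potassium) and each pair with both constraints tight.
banana only: max(136/13, 1013/528) = 10.46 servings → $2.09.
broccoli only: max(136/41, 1013/288) = 3.517 servings → $2.11.
banana + broccoli with both tight: 0.1321 servings and 3.275 servings → $1.99.
Cheapest feasible corner: $1.99.

$1.99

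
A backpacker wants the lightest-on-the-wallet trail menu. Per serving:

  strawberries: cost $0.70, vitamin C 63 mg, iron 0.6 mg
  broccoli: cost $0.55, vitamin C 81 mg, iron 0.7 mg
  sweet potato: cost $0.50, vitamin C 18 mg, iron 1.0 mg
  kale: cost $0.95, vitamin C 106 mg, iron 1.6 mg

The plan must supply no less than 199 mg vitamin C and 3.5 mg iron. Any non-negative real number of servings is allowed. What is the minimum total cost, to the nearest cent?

With two linear requirements the optimum uses one or two foods; enumerate the corners.
strawberries only: max(199/63, 3.5/0.6) = 5.833 servings → $4.08.
broccoli only: max(199/81, 3.5/0.7) = 5 servings → $2.75.
sweet potato only: max(199/18, 3.5/1.0) = 11.06 servings → $5.53.
kale only: max(199/106, 3.5/1.6) = 2.188 servings → $2.08.
strawberries + broccoli: the both-tight solution has a negative serving — not a feasible corner.
strawberries + sweet potato with both tight: 2.605 servings and 1.937 servings → $2.79.
strawberries + kale with both targets exact would need a negative amount; discard.
broccoli + sweet potato with both tight: 1.988 servings and 2.108 servings → $2.15.
broccoli + kale: the both-tight solution has a negative serving — not a feasible corner.
sweet potato + kale with both tight: 0.6813 servings and 1.762 servings → $2.01.
The minimum over all feasible corners is $2.01.

$2.01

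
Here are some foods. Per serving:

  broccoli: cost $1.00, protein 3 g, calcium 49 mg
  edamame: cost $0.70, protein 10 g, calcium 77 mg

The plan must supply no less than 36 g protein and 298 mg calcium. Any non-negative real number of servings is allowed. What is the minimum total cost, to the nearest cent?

$2.71

An LP optimum is at a vertex; with two nutrient constraints at most two foods are used. Check each candidate.
broccoli only: max(36/3, 298/49) = 12 servings → $12.00.
edamame only: max(36/10, 298/77) = 3.87 servings → $2.71.
broccoli + edamame with both tight: 0.8031 servings and 3.359 servings → $3.15.
The minimum over all feasible corners is $2.71.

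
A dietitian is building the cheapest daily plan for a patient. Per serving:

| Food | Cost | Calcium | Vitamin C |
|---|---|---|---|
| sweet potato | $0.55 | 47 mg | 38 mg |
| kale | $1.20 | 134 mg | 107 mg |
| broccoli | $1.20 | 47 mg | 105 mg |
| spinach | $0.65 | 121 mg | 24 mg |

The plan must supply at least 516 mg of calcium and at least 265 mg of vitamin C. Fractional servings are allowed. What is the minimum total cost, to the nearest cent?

$3.74

sweet potato only: max(516/47, 265/38) = 10.98 servings → $6.04.
kale only: max(516/134, 265/107) = 3.851 servings → $4.62.
broccoli only: max(516/47, 265/105) = 10.98 servings → $13.17.
spinach only: max(516/121, 265/24) = 11.04 servings → $7.18.
sweet potato + kale with both targets exact would need a negative amount; discard.
sweet potato + broccoli: the both-tight solution has a negative serving — not a feasible corner.
sweet potato + spinach with both tight: 5.672 servings and 2.061 servings → $4.46.
kale + broccoli: intersection lies outside the first quadrant.
kale + spinach with both tight: 2.023 servings and 2.025 servings → $3.74.
broccoli + spinach with both tight: 1.7 servings and 3.604 servings → $4.38.
Cheapest feasible corner: $3.74.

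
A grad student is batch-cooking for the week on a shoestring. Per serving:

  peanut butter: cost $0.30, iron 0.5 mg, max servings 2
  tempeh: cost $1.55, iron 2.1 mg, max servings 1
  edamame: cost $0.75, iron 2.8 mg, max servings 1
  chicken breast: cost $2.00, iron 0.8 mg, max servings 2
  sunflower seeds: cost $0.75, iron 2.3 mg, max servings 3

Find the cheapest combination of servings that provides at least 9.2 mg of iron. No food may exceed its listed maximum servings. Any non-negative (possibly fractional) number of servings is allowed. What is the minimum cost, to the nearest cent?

$2.84

Cost per mg of iron: edamame $0.2679, sunflower seeds $0.3261, peanut butter $0.6000, tempeh $0.7381, chicken breast $2.5000.
Take 1 serving of edamame: +2.8 mg iron for $0.75 (total $0.75, still need 6.4 mg).
Take 2.783 servings of sunflower seeds: +6.4 mg iron for $2.09 (total $2.84, still need 0.0 mg).
Filling from the cheapest source first is optimal under one linear minimum: $2.84.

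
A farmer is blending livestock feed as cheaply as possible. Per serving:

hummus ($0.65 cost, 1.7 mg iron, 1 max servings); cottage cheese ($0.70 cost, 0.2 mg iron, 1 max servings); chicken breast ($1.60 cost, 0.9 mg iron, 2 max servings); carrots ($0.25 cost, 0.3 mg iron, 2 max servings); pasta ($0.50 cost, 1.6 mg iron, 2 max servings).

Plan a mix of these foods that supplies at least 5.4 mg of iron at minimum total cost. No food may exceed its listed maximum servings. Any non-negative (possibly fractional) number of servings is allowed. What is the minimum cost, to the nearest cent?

Cost per mg of iron: pasta $0.3125, hummus $0.3824, carrots $0.8333, chicken breast $1.7778, cottage cheese $3.5000.
Take 2 servings of pasta: +3.2 mg iron for $1.00 (total $1.00, still need 2.2 mg).
Take 1 serving of hummus: +1.7 mg iron for $0.65 (total $1.65, still need 0.5 mg).
Take 1.667 servings of carrots: +0.5 mg iron for $0.42 (total $2.07, still need 0.0 mg).
Filling from the cheapest source first is optimal under one linear minimum: $2.07.

$2.07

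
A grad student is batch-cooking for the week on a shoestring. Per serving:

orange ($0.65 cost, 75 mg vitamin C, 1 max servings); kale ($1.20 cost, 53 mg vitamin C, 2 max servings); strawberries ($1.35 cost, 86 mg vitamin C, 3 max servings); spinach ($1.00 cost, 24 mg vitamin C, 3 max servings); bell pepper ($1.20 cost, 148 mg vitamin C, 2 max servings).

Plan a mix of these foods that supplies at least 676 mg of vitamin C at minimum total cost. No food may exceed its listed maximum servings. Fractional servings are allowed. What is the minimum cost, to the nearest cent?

Cost per mg of vitamin C: bell pepper $0.0081, orange $0.0087, strawberries $0.0157, kale $0.0226, spinach $0.0417.
Take 2 servings of bell pepper: +296.0 mg vitamin C for $2.40 (total $2.40, still need 380.0 mg).
Take 1 serving of orange: +75.0 mg vitamin C for $0.65 (total $3.05, still need 305.0 mg).
Take 3 servings of strawberries: +258.0 mg vitamin C for $4.05 (total $7.10, still need 47.0 mg).
Take 0.8868 servings of kale: +47.0 mg vitamin C for $1.06 (total $8.16, still need 0.0 mg).
Greedy by cheapest-per-mg is optimal for a single linear constraint, so the minimum cost is $8.16.

$8.16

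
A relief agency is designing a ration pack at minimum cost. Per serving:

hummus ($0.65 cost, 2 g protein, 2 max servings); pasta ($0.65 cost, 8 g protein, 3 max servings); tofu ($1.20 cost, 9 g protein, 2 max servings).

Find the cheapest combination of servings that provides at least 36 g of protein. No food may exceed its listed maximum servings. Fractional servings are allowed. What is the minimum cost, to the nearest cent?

$3.55

Cost per g of protein: pasta $0.0813, tofu $0.1333, hummus $0.3250.
Take 3 servings of pasta: +24.0 g protein for $1.95 (total $1.95, still need 12.0 g).
Take 1.333 servings of tofu: +12.0 g protein for $1.60 (total $3.55, still need 0.0 g).
Filling from the cheapest source first is optimal under one linear minimum: $3.55.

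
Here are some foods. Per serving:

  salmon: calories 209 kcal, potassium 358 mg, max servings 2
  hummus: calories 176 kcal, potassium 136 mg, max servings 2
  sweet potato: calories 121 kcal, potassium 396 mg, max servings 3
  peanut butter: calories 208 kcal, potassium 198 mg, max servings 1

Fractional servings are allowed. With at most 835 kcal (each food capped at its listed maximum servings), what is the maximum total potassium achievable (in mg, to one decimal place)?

1955.4 mg

Potassium per kcal: sweet potato 3.273, salmon 1.713, peanut butter 0.9519, hummus 0.7727.
Take 3 servings of sweet potato: uses 363 kcal, +1188.0 mg potassium (running total 1188.0 mg).
Take 2 servings of salmon: uses 418 kcal, +716.0 mg potassium (running total 1904.0 mg).
Take 0.2596 servings of peanut butter: uses 54 kcal, +51.4 mg potassium (running total 1955.4 mg).
Filling greedily by potassium-per-kcal is optimal for one linear limit, giving 1955.4 mg.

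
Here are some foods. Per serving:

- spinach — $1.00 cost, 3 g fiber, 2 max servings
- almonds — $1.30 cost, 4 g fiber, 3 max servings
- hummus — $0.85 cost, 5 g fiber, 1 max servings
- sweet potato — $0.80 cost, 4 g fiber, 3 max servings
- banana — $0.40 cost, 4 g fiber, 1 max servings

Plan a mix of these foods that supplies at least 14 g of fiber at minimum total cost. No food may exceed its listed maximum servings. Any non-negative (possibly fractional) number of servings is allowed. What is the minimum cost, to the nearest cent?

$2.25

Cost per g of fiber: banana $0.1000, hummus $0.1700, sweet potato $0.2000, almonds $0.3250, spinach $0.3333.
Take 1 serving of banana: +4.0 g fiber for $0.40 (total $0.40, still need 10.0 g).
Take 1 serving of hummus: +5.0 g fiber for $0.85 (total $1.25, still need 5.0 g).
Take 1.25 servings of sweet potato: +5.0 g fiber for $1.00 (total $2.25, still need 0.0 g).
Greedy by cheapest-per-g is optimal for a single linear constraint, so the minimum cost is $2.25.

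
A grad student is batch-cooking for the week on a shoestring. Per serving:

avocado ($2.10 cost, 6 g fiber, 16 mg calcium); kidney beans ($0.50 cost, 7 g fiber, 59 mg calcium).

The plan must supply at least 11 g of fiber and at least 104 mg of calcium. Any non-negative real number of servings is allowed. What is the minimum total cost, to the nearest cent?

At the optimum either one food covers both requirements or two foods hit both targets exactly; no other combination can be cheaper.
avocado only: max(11/6, 104/16) = 6.5 servings → $13.65.
kidney beans only: max(11/7, 104/59) = 1.763 servings → $0.88.
avocado + kidney beans: intersection lies outside the first quadrant.
So the least-cost plan costs $0.88.

$0.88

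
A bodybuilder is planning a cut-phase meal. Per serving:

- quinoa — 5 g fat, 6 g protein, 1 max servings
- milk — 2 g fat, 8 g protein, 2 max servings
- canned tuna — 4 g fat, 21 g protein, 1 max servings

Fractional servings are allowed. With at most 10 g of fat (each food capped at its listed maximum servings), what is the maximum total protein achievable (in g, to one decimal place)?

Protein per g fat: canned tuna 5.25, milk 4, quinoa 1.2.
Take 1 serving of canned tuna: uses 4 g fat, +21.0 g protein (running total 21.0 g).
Take 2 servings of milk: uses 4 g fat, +16.0 g protein (running total 37.0 g).
Take 0.4 servings of quinoa: uses 2 g fat, +2.4 g protein (running total 39.4 g).
Filling greedily by protein-per-g fat is optimal for one linear limit, giving 39.4 g.

39.4 g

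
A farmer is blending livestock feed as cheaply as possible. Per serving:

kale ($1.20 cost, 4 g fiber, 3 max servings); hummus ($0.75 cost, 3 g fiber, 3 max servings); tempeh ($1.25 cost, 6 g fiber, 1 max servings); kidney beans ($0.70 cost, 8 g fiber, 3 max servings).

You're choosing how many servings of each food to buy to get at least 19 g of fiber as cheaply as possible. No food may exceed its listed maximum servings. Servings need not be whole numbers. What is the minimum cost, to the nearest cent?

Cost per g of fiber: kidney beans $0.0875, tempeh $0.2083, hummus $0.2500, kale $0.3000.
Take 2.375 servings of kidney beans: +19.0 g fiber for $1.66 (total $1.66, still need 0.0 g).
Filling from the cheapest source first is optimal under one linear minimum: $1.66.

$1.66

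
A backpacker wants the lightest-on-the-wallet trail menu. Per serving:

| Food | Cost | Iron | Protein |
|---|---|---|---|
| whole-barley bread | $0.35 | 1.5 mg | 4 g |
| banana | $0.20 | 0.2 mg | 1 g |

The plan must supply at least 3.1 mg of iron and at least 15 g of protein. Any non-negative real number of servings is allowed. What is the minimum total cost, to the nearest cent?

$1.31

For a min-cost LP with two ≥-constraints, a basic feasible solution has at most two positive variables.
whole-barley bread only: max(3.1/1.5, 15/4) = 3.75 servings → $1.31.
banana only: max(3.1/0.2, 15/1) = 15.5 servings → $3.10.
whole-barley bread + banana with both tight: 0.1429 servings and 14.43 servings → $2.94.
The minimum over all feasible corners is $1.31.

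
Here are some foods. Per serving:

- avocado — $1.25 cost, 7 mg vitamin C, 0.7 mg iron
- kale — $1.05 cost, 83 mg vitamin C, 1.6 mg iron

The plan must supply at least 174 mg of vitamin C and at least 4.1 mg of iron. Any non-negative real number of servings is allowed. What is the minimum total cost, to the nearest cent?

At the optimum either one food covers both requirements or two foods hit both targets exactly; no other combination can be cheaper.
avocado only: max(174/7, 4.1/0.7) = 24.86 servings → $31.07.
kale only: max(174/83, 4.1/1.6) = 2.562 servings → $2.69.
avocado + kale with both tight: 1.32 servings and 1.985 servings → $3.73.
So the least-cost plan costs $2.69.

$2.69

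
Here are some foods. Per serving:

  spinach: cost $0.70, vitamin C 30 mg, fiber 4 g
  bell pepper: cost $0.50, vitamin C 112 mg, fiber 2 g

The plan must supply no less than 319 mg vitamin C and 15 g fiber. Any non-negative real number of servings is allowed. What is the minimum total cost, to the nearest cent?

$2.94

For a min-cost LP with two ≥-constraints, a basic feasible solution has at most two positive variables.
spinach only: max(319/30, 15/4) = 10.63 servings → $7.44.
bell pepper only: max(319/112, 15/2) = 7.5 servings → $3.75.
spinach + bell pepper with both tight: 2.686 servings and 2.129 servings → $2.94.
The minimum over all feasible corners is $2.94.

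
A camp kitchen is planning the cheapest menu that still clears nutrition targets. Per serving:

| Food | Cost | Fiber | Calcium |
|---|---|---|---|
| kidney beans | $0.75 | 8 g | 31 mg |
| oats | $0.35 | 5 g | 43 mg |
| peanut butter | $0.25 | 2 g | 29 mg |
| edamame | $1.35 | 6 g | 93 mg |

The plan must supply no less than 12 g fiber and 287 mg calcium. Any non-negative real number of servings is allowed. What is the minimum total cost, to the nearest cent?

An LP optimum is at a vertex; with two nutrient constraints at most two foods are used. Check each candidate.
kidney beans only: max(12/8, 287/31) = 9.258 servings → $6.94.
oats only: max(12/5, 287/43) = 6.674 servings → $2.34.
peanut butter only: max(12/2, 287/29) = 9.897 servings → $2.47.
edamame only: max(12/6, 287/93) = 3.086 servings → $4.17.
kidney beans + oats: the both-tight solution has a negative serving — not a feasible corner.
kidney beans + peanut butter with both targets exact would need a negative amount; discard.
kidney beans + edamame: intersection lies outside the first quadrant.
oats + peanut butter with both targets exact would need a negative amount; discard.
oats + edamame: the both-tight solution has a negative serving — not a feasible corner.
peanut butter + edamame: intersection lies outside the first quadrant.
So the least-cost plan costs $2.34.

$2.34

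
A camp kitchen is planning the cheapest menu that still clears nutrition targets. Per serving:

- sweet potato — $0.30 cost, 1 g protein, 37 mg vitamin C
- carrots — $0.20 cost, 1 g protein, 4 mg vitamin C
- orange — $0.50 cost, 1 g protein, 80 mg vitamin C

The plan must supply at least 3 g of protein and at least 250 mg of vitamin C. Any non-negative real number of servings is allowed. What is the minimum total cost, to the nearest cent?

An LP optimum is at a vertex; with two nutrient constraints at most two foods are used. Check each candidate.
sweet potato only: max(3/1, 250/37) = 6.757 servings → $2.03.
carrots only: max(3/1, 250/4) = 62.5 servings → $12.50.
orange only: max(3/1, 250/80) = 3.125 servings → $1.56.
sweet potato + carrots: intersection lies outside the first quadrant.
sweet potato + orange: the both-tight solution has a negative serving — not a feasible corner.
carrots + orange with both targets exact would need a negative amount; discard.
So the least-cost plan costs $1.56.

$1.56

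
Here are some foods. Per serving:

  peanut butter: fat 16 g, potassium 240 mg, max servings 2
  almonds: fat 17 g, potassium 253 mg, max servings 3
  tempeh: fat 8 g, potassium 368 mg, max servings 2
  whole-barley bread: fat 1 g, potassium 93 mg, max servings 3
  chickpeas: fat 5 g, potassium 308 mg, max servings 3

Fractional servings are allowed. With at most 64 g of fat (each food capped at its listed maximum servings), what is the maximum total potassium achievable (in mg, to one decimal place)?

2389.0 mg

Potassium per g fat: whole-barley bread 93, chickpeas 61.6, tempeh 46, peanut butter 15, almonds 14.88.
Take 3 servings of whole-barley bread: uses 3 g fat, +279.0 mg potassium (running total 279.0 mg).
Take 3 servings of chickpeas: uses 15 g fat, +924.0 mg potassium (running total 1203.0 mg).
Take 2 servings of tempeh: uses 16 g fat, +736.0 mg potassium (running total 1939.0 mg).
Take 1.875 servings of peanut butter: uses 30 g fat, +450.0 mg potassium (running total 2389.0 mg).
Filling greedily by potassium-per-g fat is optimal for one linear limit, giving 2389.0 mg.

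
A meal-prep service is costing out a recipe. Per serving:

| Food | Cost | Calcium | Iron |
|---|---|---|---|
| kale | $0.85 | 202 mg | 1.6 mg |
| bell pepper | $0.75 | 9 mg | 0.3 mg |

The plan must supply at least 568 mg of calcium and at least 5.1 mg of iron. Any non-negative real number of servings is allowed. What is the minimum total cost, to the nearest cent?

A basic optimal solution has at most two foods positive. Try each food alone and each pair with both targets met exactly.
kale only: max(568/202, 5.1/1.6) = 3.188 servings → $2.71.
bell pepper only: max(568/9, 5.1/0.3) = 63.11 servings → $47.33.
kale + bell pepper with both tight: 2.695 servings and 2.628 servings → $4.26.
The minimum over all feasible corners is $2.71.

$2.71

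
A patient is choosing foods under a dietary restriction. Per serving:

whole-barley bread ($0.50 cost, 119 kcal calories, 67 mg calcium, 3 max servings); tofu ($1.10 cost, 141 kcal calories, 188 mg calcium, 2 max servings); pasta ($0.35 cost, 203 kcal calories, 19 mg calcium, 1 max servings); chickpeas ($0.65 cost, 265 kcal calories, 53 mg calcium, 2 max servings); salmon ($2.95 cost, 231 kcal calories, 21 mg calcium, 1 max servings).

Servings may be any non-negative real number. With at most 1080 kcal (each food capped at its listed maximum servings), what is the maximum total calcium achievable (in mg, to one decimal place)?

665.2 mg

Calcium per kcal: tofu 1.333, whole-barley bread 0.563, chickpeas 0.2, pasta 0.0936, salmon 0.09091.
Take 2 servings of tofu: uses 282 kcal, +376.0 mg calcium (running total 376.0 mg).
Take 3 servings of whole-barley bread: uses 357 kcal, +201.0 mg calcium (running total 577.0 mg).
Take 1.664 servings of chickpeas: uses 441 kcal, +88.2 mg calcium (running total 665.2 mg).
Greedy by best ratio exhausts the calories allowance optimally: 665.2 mg.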